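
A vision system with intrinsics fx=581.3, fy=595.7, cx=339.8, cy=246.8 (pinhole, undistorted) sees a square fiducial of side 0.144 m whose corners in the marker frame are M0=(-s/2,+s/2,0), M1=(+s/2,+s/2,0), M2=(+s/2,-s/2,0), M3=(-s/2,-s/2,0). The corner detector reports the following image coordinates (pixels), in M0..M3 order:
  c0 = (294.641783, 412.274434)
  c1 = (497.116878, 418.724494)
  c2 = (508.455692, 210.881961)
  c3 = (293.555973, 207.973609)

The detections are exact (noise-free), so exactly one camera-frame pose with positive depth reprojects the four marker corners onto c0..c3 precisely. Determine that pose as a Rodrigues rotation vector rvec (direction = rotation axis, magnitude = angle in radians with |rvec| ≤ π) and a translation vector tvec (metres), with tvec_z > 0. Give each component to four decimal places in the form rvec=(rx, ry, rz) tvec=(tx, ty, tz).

Intrinsics K: fx=581.3, fy=595.7, cx=339.8, cy=246.8
Marker side s = 0.144 m; corners in marker frame (Z=0):
  M0 = (-0.0720, +0.0720, 0)
  M1 = (+0.0720, +0.0720, 0)
  M2 = (+0.0720, -0.0720, 0)
  M3 = (-0.0720, -0.0720, 0)
Detected image corners:
  c0 = (294.641783, 412.274434) px
  c1 = (497.116878, 418.724494) px
  c2 = (508.455692, 210.881961) px
  c3 = (293.555973, 207.973609) px
Planar DLT: solve 8×8 A·h = b for H (H[2,2]=1):
  H  [+1396.67648 +128.27622 +397.40020]
  H  [-7.34660 +1559.14030 +315.48572]
  H  [-0.12867 +0.41029 +1.00000]
B = K⁻¹H; ‖b₁‖=2.481568, ‖b₂‖=2.481568; λ = 2/(‖b₁‖+‖b₂‖) = 0.402971, sign → tz>0 ⇒ λ=+0.402971
r₁ = λ·B[:,0] = (+0.99852,+0.01651,-0.05185); r₂ = λ·B[:,1] = (-0.00772,+0.98621,+0.16534)
r₃ = r₁×r₂ = (+0.05386,-0.16469,+0.98487); SVD([r₁ r₂ r₃]) → R = UVᵀ:
  R  [+0.99852 -0.00772 +0.05386]
  R  [+0.01651 +0.98621 -0.16469]
  R  [-0.05185 +0.16534 +0.98487]
t = (+0.03993, +0.04646, +0.40297) m
tr R = 2.969599; θ = arccos((tr R − 1)/2) = 0.174580 rad = 10.003°
axis k = ((R−Rᵀ)₃₂, (R−Rᵀ)₁₃, (R−Rᵀ)₂₁) / (2 sinθ) = (+0.950015, +0.304311, +0.069762)
rvec = θ·k = (+0.165854, +0.053127, +0.012179)

rvec=(0.1659, 0.0531, 0.0122) tvec=(0.0399, 0.0465, 0.4030)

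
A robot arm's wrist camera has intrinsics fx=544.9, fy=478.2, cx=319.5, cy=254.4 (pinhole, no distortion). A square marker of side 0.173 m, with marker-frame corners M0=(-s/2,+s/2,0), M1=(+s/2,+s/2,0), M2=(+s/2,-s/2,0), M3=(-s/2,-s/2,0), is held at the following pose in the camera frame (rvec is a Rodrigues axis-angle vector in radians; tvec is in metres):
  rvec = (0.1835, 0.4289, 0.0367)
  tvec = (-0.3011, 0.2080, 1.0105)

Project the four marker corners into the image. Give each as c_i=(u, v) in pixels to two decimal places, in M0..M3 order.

Intrinsics K: fx=544.9, fy=478.2, cx=319.5, cy=254.4
Marker side s = 0.173 m; corners in marker frame (Z=0):
  M0 = (-0.0865, +0.0865, 0)
  M1 = (+0.0865, +0.0865, 0)
  M2 = (+0.0865, -0.0865, 0)
  M3 = (-0.0865, -0.0865, 0)
rvec = (0.1835, 0.4289, 0.0367), |rvec| = θ = 0.46795 rad = 26.811°
Rodrigues: sinθ=0.45105, 1−cosθ=0.10750; R = I + sinθ·[k]× + (1−cosθ)·[k]×²:
    [+0.90903 +0.00326 +0.41672]
    [+0.07401 +0.98281 -0.16915]
    [-0.41011 +0.18460 +0.89316]
t = (-0.3011, 0.2080, 1.0105) m
M0: Pc = R·M0+t = (-0.37945, +0.28661, +1.06194); u = 544.9·(-0.37945)/1.06194 + 319.5 = 124.7988, v = 478.2·(+0.28661)/1.06194 + 254.4 = 383.4627
M1: Pc = R·M1+t = (-0.22219, +0.29942, +0.99099); u = 544.9·(-0.22219)/0.99099 + 319.5 = 197.3301, v = 478.2·(+0.29942)/0.99099 + 254.4 = 398.8815
M2: Pc = R·M2+t = (-0.22275, +0.12939, +0.95906); u = 544.9·(-0.22275)/0.95906 + 319.5 = 192.9411, v = 478.2·(+0.12939)/0.95906 + 254.4 = 318.9154
M3: Pc = R·M3+t = (-0.38001, +0.11658, +1.03001); u = 544.9·(-0.38001)/1.03001 + 319.5 = 118.4632, v = 478.2·(+0.11658)/1.03001 + 254.4 = 308.5268

c0=(124.80, 383.46) c1=(197.33, 398.88) c2=(192.94, 318.92) c3=(118.46, 308.53)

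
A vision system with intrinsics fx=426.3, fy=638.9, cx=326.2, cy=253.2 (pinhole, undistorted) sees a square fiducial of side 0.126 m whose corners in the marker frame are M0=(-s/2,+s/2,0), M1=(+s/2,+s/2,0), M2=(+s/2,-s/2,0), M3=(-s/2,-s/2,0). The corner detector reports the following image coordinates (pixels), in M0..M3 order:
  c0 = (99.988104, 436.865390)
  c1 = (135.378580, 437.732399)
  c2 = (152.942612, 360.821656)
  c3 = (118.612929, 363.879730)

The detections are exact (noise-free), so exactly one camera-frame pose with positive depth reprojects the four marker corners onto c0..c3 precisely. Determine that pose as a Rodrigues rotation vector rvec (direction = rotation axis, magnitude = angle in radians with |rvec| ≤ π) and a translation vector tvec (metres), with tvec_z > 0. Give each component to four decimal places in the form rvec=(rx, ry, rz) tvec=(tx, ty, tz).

rvec=(-0.5292, 0.4821, 0.0059) tvec=(-0.4918, 0.2392, 1.0500)

Intrinsics K: fx=426.3, fy=638.9, cx=326.2, cy=253.2
Marker side s = 0.126 m; corners in marker frame (Z=0):
  M0 = (-0.0630, +0.0630, 0)
  M1 = (+0.0630, +0.0630, 0)
  M2 = (+0.0630, -0.0630, 0)
  M3 = (-0.0630, -0.0630, 0)
Detected image corners:
  c0 = (99.988104, 436.865390) px
  c1 = (135.378580, 437.732399) px
  c2 = (152.942612, 360.821656) px
  c3 = (118.612929, 363.879730) px
Planar DLT: solve 8×8 A·h = b for H (H[2,2]=1):
  H  [+223.01735 -202.10910 +126.52936]
  H  [-178.02264 +410.19513 +398.75161]
  H  [-0.42237 -0.46075 +1.00000]
B = K⁻¹H; ‖b₁‖=0.952404, ‖b₂‖=0.952404; λ = 2/(‖b₁‖+‖b₂‖) = 1.049975, sign → tz>0 ⇒ λ=+1.049975
r₁ = λ·B[:,0] = (+0.88864,-0.11681,-0.44348); r₂ = λ·B[:,1] = (-0.12762,+0.86584,-0.48377)
r₃ = r₁×r₂ = (+0.44049,+0.48649,+0.75451); SVD([r₁ r₂ r₃]) → R = UVᵀ:
  R  [+0.88864 -0.12762 +0.44049]
  R  [-0.11681 +0.86584 +0.48649]
  R  [-0.44348 -0.48377 +0.75451]
t = (-0.49179, +0.23920, +1.04997) m
tr R = 2.508991; θ = arccos((tr R − 1)/2) = 0.715911 rad = 41.019°
axis k = ((R−Rᵀ)₃₂, (R−Rᵀ)₁₃, (R−Rᵀ)₂₁) / (2 sinθ) = (-0.739187, +0.673450, +0.008234)
rvec = θ·k = (-0.529192, +0.482130, +0.005895)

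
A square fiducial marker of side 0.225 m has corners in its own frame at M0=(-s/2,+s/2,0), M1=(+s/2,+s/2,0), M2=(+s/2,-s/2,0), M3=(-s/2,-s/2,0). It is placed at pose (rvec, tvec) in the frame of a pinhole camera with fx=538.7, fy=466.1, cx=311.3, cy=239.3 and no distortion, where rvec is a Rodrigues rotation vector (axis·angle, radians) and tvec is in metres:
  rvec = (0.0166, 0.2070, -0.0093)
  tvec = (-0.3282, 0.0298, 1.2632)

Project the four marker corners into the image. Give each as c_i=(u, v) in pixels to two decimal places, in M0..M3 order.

Intrinsics K: fx=538.7, fy=466.1, cx=311.3, cy=239.3
Marker side s = 0.225 m; corners in marker frame (Z=0):
  M0 = (-0.1125, +0.1125, 0)
  M1 = (+0.1125, +0.1125, 0)
  M2 = (+0.1125, -0.1125, 0)
  M3 = (-0.1125, -0.1125, 0)
rvec = (0.0166, 0.2070, -0.0093), |rvec| = θ = 0.20787 rad = 11.910°
Rodrigues: sinθ=0.20638, 1−cosθ=0.02153; R = I + sinθ·[k]× + (1−cosθ)·[k]×²:
    [+0.97861 +0.01095 +0.20544]
    [-0.00752 +0.99982 -0.01744]
    [-0.20559 +0.01552 +0.97852]
t = (-0.3282, 0.0298, 1.2632) m
M0: Pc = R·M0+t = (-0.43706, +0.14313, +1.28807); u = 538.7·(-0.43706)/1.28807 + 311.3 = 128.5114, v = 466.1·(+0.14313)/1.28807 + 239.3 = 291.0912
M1: Pc = R·M1+t = (-0.21688, +0.14143, +1.24182); u = 538.7·(-0.21688)/1.24182 + 311.3 = 217.2196, v = 466.1·(+0.14143)/1.24182 + 239.3 = 292.3852
M2: Pc = R·M2+t = (-0.21934, -0.08353, +1.23833); u = 538.7·(-0.21934)/1.23833 + 311.3 = 215.8830, v = 466.1·(-0.08353)/1.23833 + 239.3 = 207.8612
M3: Pc = R·M3+t = (-0.43952, -0.08183, +1.28458); u = 538.7·(-0.43952)/1.28458 + 311.3 = 126.9817, v = 466.1·(-0.08183)/1.28458 + 239.3 = 209.6074

c0=(128.51, 291.09) c1=(217.22, 292.39) c2=(215.88, 207.86) c3=(126.98, 209.61)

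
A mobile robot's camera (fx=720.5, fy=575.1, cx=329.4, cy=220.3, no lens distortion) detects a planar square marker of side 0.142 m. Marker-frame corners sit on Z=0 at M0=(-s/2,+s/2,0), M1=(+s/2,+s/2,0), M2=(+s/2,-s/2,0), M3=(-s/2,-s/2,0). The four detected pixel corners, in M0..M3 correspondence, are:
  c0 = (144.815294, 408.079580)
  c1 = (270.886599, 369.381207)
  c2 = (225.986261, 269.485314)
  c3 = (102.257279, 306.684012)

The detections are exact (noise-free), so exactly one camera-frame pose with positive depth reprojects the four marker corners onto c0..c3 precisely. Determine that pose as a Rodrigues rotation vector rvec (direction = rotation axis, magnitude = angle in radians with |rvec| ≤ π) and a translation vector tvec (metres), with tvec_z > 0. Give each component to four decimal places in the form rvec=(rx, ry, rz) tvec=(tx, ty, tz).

Intrinsics K: fx=720.5, fy=575.1, cx=329.4, cy=220.3
Marker side s = 0.142 m; corners in marker frame (Z=0):
  M0 = (-0.0710, +0.0710, 0)
  M1 = (+0.0710, +0.0710, 0)
  M2 = (+0.0710, -0.0710, 0)
  M3 = (-0.0710, -0.0710, 0)
Detected image corners:
  c0 = (144.815294, 408.079580) px
  c1 = (270.886599, 369.381207) px
  c2 = (225.986261, 269.485314) px
  c3 = (102.257279, 306.684012) px
Planar DLT: solve 8×8 A·h = b for H (H[2,2]=1):
  H  [+888.55006 +280.24610 +185.97083]
  H  [-250.70436 +658.29101 +337.80912]
  H  [+0.04871 -0.14912 +1.00000]
B = K⁻¹H; ‖b₁‖=1.294403, ‖b₂‖=1.294403; λ = 2/(‖b₁‖+‖b₂‖) = 0.772557, sign → tz>0 ⇒ λ=+0.772557
r₁ = λ·B[:,0] = (+0.93555,-0.35120,+0.03763); r₂ = λ·B[:,1] = (+0.35316,+0.92844,-0.11520)
r₃ = r₁×r₂ = (+0.00552,+0.12107,+0.99263); SVD([r₁ r₂ r₃]) → R = UVᵀ:
  R  [+0.93555 +0.35316 +0.00552]
  R  [-0.35120 +0.92844 +0.12107]
  R  [+0.03763 -0.11520 +0.99263]
t = (-0.15379, +0.15786, +0.77256) m
tr R = 2.856616; θ = arccos((tr R − 1)/2) = 0.380961 rad = 21.827°
axis k = ((R−Rᵀ)₃₂, (R−Rᵀ)₁₃, (R−Rᵀ)₂₁) / (2 sinθ) = (-0.317730, -0.043176, -0.947198)
rvec = θ·k = (-0.121043, -0.016448, -0.360845)

rvec=(-0.1210, -0.0164, -0.3608) tvec=(-0.1538, 0.1579, 0.7726)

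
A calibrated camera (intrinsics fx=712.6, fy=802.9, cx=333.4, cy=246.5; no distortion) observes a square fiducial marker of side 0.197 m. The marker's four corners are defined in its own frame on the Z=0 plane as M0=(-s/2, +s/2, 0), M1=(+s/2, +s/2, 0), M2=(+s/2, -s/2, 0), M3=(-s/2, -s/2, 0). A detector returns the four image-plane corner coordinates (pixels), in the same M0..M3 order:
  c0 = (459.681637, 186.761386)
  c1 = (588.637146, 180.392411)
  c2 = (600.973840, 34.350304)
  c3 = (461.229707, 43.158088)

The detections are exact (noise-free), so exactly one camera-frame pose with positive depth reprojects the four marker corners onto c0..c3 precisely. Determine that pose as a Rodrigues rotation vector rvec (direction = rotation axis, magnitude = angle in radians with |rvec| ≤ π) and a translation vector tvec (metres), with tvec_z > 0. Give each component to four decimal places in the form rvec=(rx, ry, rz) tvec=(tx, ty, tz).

rvec=(0.4464, 0.0585, -0.0538) tvec=(0.2888, -0.1753, 1.0628)

Intrinsics K: fx=712.6, fy=802.9, cx=333.4, cy=246.5
Marker side s = 0.197 m; corners in marker frame (Z=0):
  M0 = (-0.0985, +0.0985, 0)
  M1 = (+0.0985, +0.0985, 0)
  M2 = (+0.0985, -0.0985, 0)
  M3 = (-0.0985, -0.0985, 0)
Detected image corners:
  c0 = (459.681637, 186.761386) px
  c1 = (588.637146, 180.392411) px
  c2 = (600.973840, 34.350304) px
  c3 = (461.229707, 43.158088) px
Planar DLT: solve 8×8 A·h = b for H (H[2,2]=1):
  H  [+646.96303 +178.25622 +527.06691]
  H  [-45.42085 +780.04613 +114.07328]
  H  [-0.06430 +0.40430 +1.00000]
B = K⁻¹H; ‖b₁‖=0.940896, ‖b₂‖=0.940896; λ = 2/(‖b₁‖+‖b₂‖) = 1.062817, sign → tz>0 ⇒ λ=+1.062817
r₁ = λ·B[:,0] = (+0.99689,-0.03914,-0.06834); r₂ = λ·B[:,1] = (+0.06482,+0.90064,+0.42970)
r₃ = r₁×r₂ = (+0.04473,-0.43280,+0.90038); SVD([r₁ r₂ r₃]) → R = UVᵀ:
  R  [+0.99689 +0.06482 +0.04473]
  R  [-0.03914 +0.90064 -0.43280]
  R  [-0.06834 +0.42970 +0.90038]
t = (+0.28885, -0.17530, +1.06282) m
tr R = 2.797917; θ = arccos((tr R − 1)/2) = 0.453410 rad = 25.979°
axis k = ((R−Rᵀ)₃₂, (R−Rᵀ)₁₃, (R−Rᵀ)₂₁) / (2 sinθ) = (+0.984511, +0.129057, -0.118673)
rvec = θ·k = (+0.446387, +0.058516, -0.053807)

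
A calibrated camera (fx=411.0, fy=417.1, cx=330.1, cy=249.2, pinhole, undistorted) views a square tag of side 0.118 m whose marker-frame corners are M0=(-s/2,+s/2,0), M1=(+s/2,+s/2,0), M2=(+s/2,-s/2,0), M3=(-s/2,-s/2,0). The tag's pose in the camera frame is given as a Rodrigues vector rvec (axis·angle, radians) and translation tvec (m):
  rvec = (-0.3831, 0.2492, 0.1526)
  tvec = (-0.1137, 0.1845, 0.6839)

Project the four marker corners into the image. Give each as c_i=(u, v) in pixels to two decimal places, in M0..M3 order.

Intrinsics K: fx=411.0, fy=417.1, cx=330.1, cy=249.2
Marker side s = 0.118 m; corners in marker frame (Z=0):
  M0 = (-0.0590, +0.0590, 0)
  M1 = (+0.0590, +0.0590, 0)
  M2 = (+0.0590, -0.0590, 0)
  M3 = (-0.0590, -0.0590, 0)
rvec = (-0.3831, 0.2492, 0.1526), |rvec| = θ = 0.48182 rad = 27.606°
Rodrigues: sinθ=0.46340, 1−cosθ=0.11385; R = I + sinθ·[k]× + (1−cosθ)·[k]×²:
    [+0.95813 -0.19358 +0.21100]
    [+0.09995 +0.91661 +0.38710]
    [-0.26834 -0.34980 +0.89757]
t = (-0.1137, 0.1845, 0.6839) m
M0: Pc = R·M0+t = (-0.18165, +0.23268, +0.67909); u = 411.0·(-0.18165)/0.67909 + 330.1 = 220.1616, v = 417.1·(+0.23268)/0.67909 + 249.2 = 392.1141
M1: Pc = R·M1+t = (-0.06859, +0.24448, +0.64743); u = 411.0·(-0.06859)/0.64743 + 330.1 = 286.5566, v = 417.1·(+0.24448)/0.64743 + 249.2 = 406.7015
M2: Pc = R·M2+t = (-0.04575, +0.13632, +0.68871); u = 411.0·(-0.04575)/0.68871 + 330.1 = 302.7982, v = 417.1·(+0.13632)/0.68871 + 249.2 = 331.7575
M3: Pc = R·M3+t = (-0.15881, +0.12452, +0.72037); u = 411.0·(-0.15881)/0.72037 + 330.1 = 239.4936, v = 417.1·(+0.12452)/0.72037 + 249.2 = 321.3001

c0=(220.16, 392.11) c1=(286.56, 406.70) c2=(302.80, 331.76) c3=(239.49, 321.30)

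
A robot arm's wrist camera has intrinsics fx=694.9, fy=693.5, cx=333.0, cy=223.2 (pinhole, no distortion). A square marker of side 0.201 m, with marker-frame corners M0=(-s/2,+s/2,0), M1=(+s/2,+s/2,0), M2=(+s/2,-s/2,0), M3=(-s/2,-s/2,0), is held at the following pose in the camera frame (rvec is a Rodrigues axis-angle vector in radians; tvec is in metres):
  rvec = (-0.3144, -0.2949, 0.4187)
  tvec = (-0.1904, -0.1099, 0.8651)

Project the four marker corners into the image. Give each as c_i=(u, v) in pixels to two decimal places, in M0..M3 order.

Intrinsics K: fx=694.9, fy=693.5, cx=333.0, cy=223.2
Marker side s = 0.201 m; corners in marker frame (Z=0):
  M0 = (-0.1005, +0.1005, 0)
  M1 = (+0.1005, +0.1005, 0)
  M2 = (+0.1005, -0.1005, 0)
  M3 = (-0.1005, -0.1005, 0)
rvec = (-0.3144, -0.2949, 0.4187), |rvec| = θ = 0.60094 rad = 34.431°
Rodrigues: sinθ=0.56541, 1−cosθ=0.17519; R = I + sinθ·[k]× + (1−cosθ)·[k]×²:
    [+0.87276 -0.34897 -0.34133]
    [+0.43893 +0.86700 +0.23591]
    [+0.21361 -0.35572 +0.90986]
t = (-0.1904, -0.1099, 0.8651) m
M0: Pc = R·M0+t = (-0.31318, -0.06688, +0.80788); u = 694.9·(-0.31318)/0.80788 + 333.0 = 63.6149, v = 693.5·(-0.06688)/0.80788 + 223.2 = 165.7897
M1: Pc = R·M1+t = (-0.13776, +0.02135, +0.85082); u = 694.9·(-0.13776)/0.85082 + 333.0 = 220.4862, v = 693.5·(+0.02135)/0.85082 + 223.2 = 240.5989
M2: Pc = R·M2+t = (-0.06762, -0.15292, +0.92232); u = 694.9·(-0.06762)/0.92232 + 333.0 = 282.0562, v = 693.5·(-0.15292)/0.92232 + 223.2 = 108.2173
M3: Pc = R·M3+t = (-0.24304, -0.24115, +0.87938); u = 694.9·(-0.24304)/0.87938 + 333.0 = 140.9457, v = 693.5·(-0.24115)/0.87938 + 223.2 = 33.0272

c0=(63.61, 165.79) c1=(220.49, 240.60) c2=(282.06, 108.22) c3=(140.95, 33.03)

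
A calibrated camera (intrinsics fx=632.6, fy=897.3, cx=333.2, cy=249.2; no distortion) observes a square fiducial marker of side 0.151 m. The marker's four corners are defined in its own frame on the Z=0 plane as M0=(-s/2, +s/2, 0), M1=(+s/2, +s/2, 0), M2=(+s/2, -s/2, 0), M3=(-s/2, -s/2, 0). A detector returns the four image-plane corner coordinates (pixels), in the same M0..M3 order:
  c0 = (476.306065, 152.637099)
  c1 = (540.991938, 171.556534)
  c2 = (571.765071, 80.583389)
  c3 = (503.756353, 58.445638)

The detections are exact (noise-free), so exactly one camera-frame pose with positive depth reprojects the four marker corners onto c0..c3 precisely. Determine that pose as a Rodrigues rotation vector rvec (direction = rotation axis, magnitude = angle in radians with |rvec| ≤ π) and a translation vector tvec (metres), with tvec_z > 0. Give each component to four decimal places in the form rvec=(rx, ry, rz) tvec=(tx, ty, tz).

rvec=(0.5684, -0.1350, 0.2219) tvec=(0.3941, -0.1930, 1.3127)

Intrinsics K: fx=632.6, fy=897.3, cx=333.2, cy=249.2
Marker side s = 0.151 m; corners in marker frame (Z=0):
  M0 = (-0.0755, +0.0755, 0)
  M1 = (+0.0755, +0.0755, 0)
  M2 = (+0.0755, -0.0755, 0)
  M3 = (-0.0755, -0.0755, 0)
Detected image corners:
  c0 = (476.306065, 152.637099) px
  c1 = (540.991938, 171.556534) px
  c2 = (571.765071, 80.583389) px
  c3 = (503.756353, 58.445638) px
Planar DLT: solve 8×8 A·h = b for H (H[2,2]=1):
  H  [+513.75954 +13.39860 +523.12911]
  H  [+152.16794 +658.67742 +117.29445]
  H  [+0.14278 +0.39432 +1.00000]
B = K⁻¹H; ‖b₁‖=0.761803, ‖b₂‖=0.761803; λ = 2/(‖b₁‖+‖b₂‖) = 1.312675, sign → tz>0 ⇒ λ=+1.312675
r₁ = λ·B[:,0] = (+0.96736,+0.17056,+0.18742); r₂ = λ·B[:,1] = (-0.24483,+0.81984,+0.51761)
r₃ = r₁×r₂ = (-0.06537,-0.54660,+0.83484); SVD([r₁ r₂ r₃]) → R = UVᵀ:
  R  [+0.96736 -0.24483 -0.06537]
  R  [+0.17056 +0.81984 -0.54660]
  R  [+0.18742 +0.51761 +0.83484]
t = (+0.39411, -0.19297, +1.31268) m
tr R = 2.622032; θ = arccos((tr R − 1)/2) = 0.624909 rad = 35.805°
axis k = ((R−Rᵀ)₃₂, (R−Rᵀ)₁₃, (R−Rᵀ)₂₁) / (2 sinθ) = (+0.909551, -0.216049, +0.355021)
rvec = θ·k = (+0.568387, -0.135011, +0.221856)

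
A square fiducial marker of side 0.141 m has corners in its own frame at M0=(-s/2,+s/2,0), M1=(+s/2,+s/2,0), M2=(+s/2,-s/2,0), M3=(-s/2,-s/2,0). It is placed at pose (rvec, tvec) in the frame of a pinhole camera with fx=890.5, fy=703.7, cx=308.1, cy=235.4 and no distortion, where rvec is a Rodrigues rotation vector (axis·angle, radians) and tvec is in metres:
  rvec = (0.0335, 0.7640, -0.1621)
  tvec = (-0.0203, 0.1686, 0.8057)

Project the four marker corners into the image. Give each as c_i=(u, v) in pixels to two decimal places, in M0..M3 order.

Intrinsics K: fx=890.5, fy=703.7, cx=308.1, cy=235.4
Marker side s = 0.141 m; corners in marker frame (Z=0):
  M0 = (-0.0705, +0.0705, 0)
  M1 = (+0.0705, +0.0705, 0)
  M2 = (+0.0705, -0.0705, 0)
  M3 = (-0.0705, -0.0705, 0)
rvec = (0.0335, 0.7640, -0.1621), |rvec| = θ = 0.78173 rad = 44.790°
Rodrigues: sinθ=0.70451, 1−cosθ=0.29030; R = I + sinθ·[k]× + (1−cosθ)·[k]×²:
    [+0.71023 +0.15825 +0.68595]
    [-0.13393 +0.98698 -0.08902]
    [-0.69111 -0.02864 +0.72218]
t = (-0.0203, 0.1686, 0.8057) m
M0: Pc = R·M0+t = (-0.05922, +0.24762, +0.85240); u = 890.5·(-0.05922)/0.85240 + 308.1 = 246.2385, v = 703.7·(+0.24762)/0.85240 + 235.4 = 439.8257
M1: Pc = R·M1+t = (+0.04093, +0.22874, +0.75496); u = 890.5·(+0.04093)/0.75496 + 308.1 = 356.3757, v = 703.7·(+0.22874)/0.75496 + 235.4 = 448.6102
M2: Pc = R·M2+t = (+0.01862, +0.08958, +0.75900); u = 890.5·(+0.01862)/0.75900 + 308.1 = 329.9403, v = 703.7·(+0.08958)/0.75900 + 235.4 = 318.4497
M3: Pc = R·M3+t = (-0.08153, +0.10846, +0.85644); u = 890.5·(-0.08153)/0.85644 + 308.1 = 223.3302, v = 703.7·(+0.10846)/0.85644 + 235.4 = 324.5163

c0=(246.24, 439.83) c1=(356.38, 448.61) c2=(329.94, 318.45) c3=(223.33, 324.52)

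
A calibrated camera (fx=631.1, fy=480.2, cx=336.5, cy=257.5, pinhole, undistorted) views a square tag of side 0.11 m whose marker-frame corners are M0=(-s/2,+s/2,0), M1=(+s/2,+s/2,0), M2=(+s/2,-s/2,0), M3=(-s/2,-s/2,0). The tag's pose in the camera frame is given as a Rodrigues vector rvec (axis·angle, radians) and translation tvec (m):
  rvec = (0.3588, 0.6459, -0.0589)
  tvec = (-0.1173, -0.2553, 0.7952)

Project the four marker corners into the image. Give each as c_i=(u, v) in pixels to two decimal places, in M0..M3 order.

Intrinsics K: fx=631.1, fy=480.2, cx=336.5, cy=257.5
Marker side s = 0.11 m; corners in marker frame (Z=0):
  M0 = (-0.0550, +0.0550, 0)
  M1 = (+0.0550, +0.0550, 0)
  M2 = (+0.0550, -0.0550, 0)
  M3 = (-0.0550, -0.0550, 0)
rvec = (0.3588, 0.6459, -0.0589), |rvec| = θ = 0.74121 rad = 42.468°
Rodrigues: sinθ=0.67518, 1−cosθ=0.26235; R = I + sinθ·[k]× + (1−cosθ)·[k]×²:
    [+0.79913 +0.16432 +0.57827]
    [+0.05701 +0.93687 -0.34500]
    [-0.59845 +0.30867 +0.73931]
t = (-0.1173, -0.2553, 0.7952) m
M0: Pc = R·M0+t = (-0.15221, -0.20691, +0.84509); u = 631.1·(-0.15221)/0.84509 + 336.5 = 222.8289, v = 480.2·(-0.20691)/0.84509 + 257.5 = 139.9303
M1: Pc = R·M1+t = (-0.06431, -0.20064, +0.77926); u = 631.1·(-0.06431)/0.77926 + 336.5 = 284.4169, v = 480.2·(-0.20064)/0.77926 + 257.5 = 133.8629
M2: Pc = R·M2+t = (-0.08239, -0.30369, +0.74531); u = 631.1·(-0.08239)/0.74531 + 336.5 = 266.7389, v = 480.2·(-0.30369)/0.74531 + 257.5 = 61.8321
M3: Pc = R·M3+t = (-0.17029, -0.30996, +0.81114); u = 631.1·(-0.17029)/0.81114 + 336.5 = 204.0075, v = 480.2·(-0.30996)/0.81114 + 257.5 = 73.9992

c0=(222.83, 139.93) c1=(284.42, 133.86) c2=(266.74, 61.83) c3=(204.01, 74.00)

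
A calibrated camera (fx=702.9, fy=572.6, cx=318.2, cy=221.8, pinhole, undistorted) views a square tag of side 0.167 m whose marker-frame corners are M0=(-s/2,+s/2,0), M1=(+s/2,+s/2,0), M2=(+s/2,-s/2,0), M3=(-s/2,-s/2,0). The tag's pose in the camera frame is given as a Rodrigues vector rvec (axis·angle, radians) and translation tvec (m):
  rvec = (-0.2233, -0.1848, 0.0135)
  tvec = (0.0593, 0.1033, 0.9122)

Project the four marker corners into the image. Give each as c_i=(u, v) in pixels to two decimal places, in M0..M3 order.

Intrinsics K: fx=702.9, fy=572.6, cx=318.2, cy=221.8
Marker side s = 0.167 m; corners in marker frame (Z=0):
  M0 = (-0.0835, +0.0835, 0)
  M1 = (+0.0835, +0.0835, 0)
  M2 = (+0.0835, -0.0835, 0)
  M3 = (-0.0835, -0.0835, 0)
rvec = (-0.2233, -0.1848, 0.0135), |rvec| = θ = 0.29017 rad = 16.625°
Rodrigues: sinθ=0.28611, 1−cosθ=0.04180; R = I + sinθ·[k]× + (1−cosθ)·[k]×²:
    [+0.98295 +0.00718 -0.18371]
    [+0.03380 +0.97515 +0.21894]
    [+0.18072 -0.22142 +0.95829]
t = (0.0593, 0.1033, 0.9122) m
M0: Pc = R·M0+t = (-0.02218, +0.18190, +0.87862); u = 702.9·(-0.02218)/0.87862 + 318.2 = 300.4581, v = 572.6·(+0.18190)/0.87862 + 221.8 = 340.3467
M1: Pc = R·M1+t = (+0.14198, +0.18755, +0.90880); u = 702.9·(+0.14198)/0.90880 + 318.2 = 428.0093, v = 572.6·(+0.18755)/0.90880 + 221.8 = 339.9663
M2: Pc = R·M2+t = (+0.14078, +0.02470, +0.94578); u = 702.9·(+0.14078)/0.94578 + 318.2 = 422.8253, v = 572.6·(+0.02470)/0.94578 + 221.8 = 236.7523
M3: Pc = R·M3+t = (-0.02338, +0.01905, +0.91560); u = 702.9·(-0.02338)/0.91560 + 318.2 = 300.2544, v = 572.6·(+0.01905)/0.91560 + 221.8 = 233.7151

c0=(300.46, 340.35) c1=(428.01, 339.97) c2=(422.83, 236.75) c3=(300.25, 233.72)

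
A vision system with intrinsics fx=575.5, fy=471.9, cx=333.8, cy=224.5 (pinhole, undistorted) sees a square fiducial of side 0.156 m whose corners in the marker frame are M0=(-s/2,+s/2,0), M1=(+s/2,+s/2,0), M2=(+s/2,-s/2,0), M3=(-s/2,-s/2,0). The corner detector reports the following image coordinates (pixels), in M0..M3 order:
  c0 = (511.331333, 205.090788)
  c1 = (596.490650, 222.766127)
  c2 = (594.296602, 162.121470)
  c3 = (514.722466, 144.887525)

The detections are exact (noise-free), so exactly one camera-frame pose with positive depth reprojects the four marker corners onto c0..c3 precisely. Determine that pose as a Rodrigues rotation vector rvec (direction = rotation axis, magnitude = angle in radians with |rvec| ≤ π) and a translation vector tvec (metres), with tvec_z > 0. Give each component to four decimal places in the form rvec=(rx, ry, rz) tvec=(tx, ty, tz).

rvec=(-0.4498, -0.1337, 0.2156) tvec=(0.3924, -0.0905, 1.0233)

Intrinsics K: fx=575.5, fy=471.9, cx=333.8, cy=224.5
Marker side s = 0.156 m; corners in marker frame (Z=0):
  M0 = (-0.0780, +0.0780, 0)
  M1 = (+0.0780, +0.0780, 0)
  M2 = (+0.0780, -0.0780, 0)
  M3 = (-0.0780, -0.0780, 0)
Detected image corners:
  c0 = (511.331333, 205.090788) px
  c1 = (596.490650, 222.766127) px
  c2 = (594.296602, 162.121470) px
  c3 = (514.722466, 144.887525) px
Planar DLT: solve 8×8 A·h = b for H (H[2,2]=1):
  H  [+570.93096 -244.30990 +554.47279]
  H  [+126.27575 +307.59038 +182.74699]
  H  [+0.07857 -0.43410 +1.00000]
B = K⁻¹H; ‖b₁‖=0.977246, ‖b₂‖=0.977246; λ = 2/(‖b₁‖+‖b₂‖) = 1.023284, sign → tz>0 ⇒ λ=+1.023284
r₁ = λ·B[:,0] = (+0.96853,+0.23557,+0.08040); r₂ = λ·B[:,1] = (-0.17675,+0.87832,-0.44421)
r₃ = r₁×r₂ = (-0.17526,+0.41602,+0.89231); SVD([r₁ r₂ r₃]) → R = UVᵀ:
  R  [+0.96853 -0.17675 -0.17526]
  R  [+0.23557 +0.87832 +0.41602]
  R  [+0.08040 -0.44421 +0.89231]
t = (+0.39237, -0.09054, +1.02328) m
tr R = 2.739150; θ = arccos((tr R − 1)/2) = 0.516456 rad = 29.591°
axis k = ((R−Rᵀ)₃₂, (R−Rᵀ)₁₃, (R−Rᵀ)₂₁) / (2 sinθ) = (-0.871022, -0.258871, +0.417501)
rvec = θ·k = (-0.449844, -0.133695, +0.215621)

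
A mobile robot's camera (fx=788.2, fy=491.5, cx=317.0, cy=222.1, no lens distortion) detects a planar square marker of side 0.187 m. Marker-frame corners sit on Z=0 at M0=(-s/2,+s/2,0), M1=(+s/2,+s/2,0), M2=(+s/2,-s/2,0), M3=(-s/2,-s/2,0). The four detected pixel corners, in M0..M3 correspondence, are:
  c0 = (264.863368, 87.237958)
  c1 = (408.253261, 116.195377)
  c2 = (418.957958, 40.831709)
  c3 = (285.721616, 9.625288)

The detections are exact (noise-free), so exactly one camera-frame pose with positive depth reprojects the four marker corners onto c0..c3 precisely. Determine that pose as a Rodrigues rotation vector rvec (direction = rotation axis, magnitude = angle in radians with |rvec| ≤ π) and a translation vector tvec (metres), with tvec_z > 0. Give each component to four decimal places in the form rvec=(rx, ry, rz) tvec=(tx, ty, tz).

rvec=(-0.3363, -0.3361, 0.1792) tvec=(0.0369, -0.3181, 0.9803)

Intrinsics K: fx=788.2, fy=491.5, cx=317.0, cy=222.1
Marker side s = 0.187 m; corners in marker frame (Z=0):
  M0 = (-0.0935, +0.0935, 0)
  M1 = (+0.0935, +0.0935, 0)
  M2 = (+0.0935, -0.0935, 0)
  M3 = (-0.0935, -0.0935, 0)
Detected image corners:
  c0 = (264.863368, 87.237958) px
  c1 = (408.253261, 116.195377) px
  c2 = (418.957958, 40.831709) px
  c3 = (285.721616, 9.625288) px
Planar DLT: solve 8×8 A·h = b for H (H[2,2]=1):
  H  [+841.46246 -207.13344 +346.64207]
  H  [+179.99785 +386.10271 +62.60995]
  H  [+0.29825 -0.35854 +1.00000]
B = K⁻¹H; ‖b₁‖=1.020056, ‖b₂‖=1.020056; λ = 2/(‖b₁‖+‖b₂‖) = 0.980338, sign → tz>0 ⇒ λ=+0.980338
r₁ = λ·B[:,0] = (+0.92899,+0.22690,+0.29238); r₂ = λ·B[:,1] = (-0.11626,+0.92895,-0.35149)
r₃ = r₁×r₂ = (-0.35136,+0.29254,+0.88936); SVD([r₁ r₂ r₃]) → R = UVᵀ:
  R  [+0.92899 -0.11626 -0.35136]
  R  [+0.22690 +0.92895 +0.29254]
  R  [+0.29238 -0.35149 +0.88936]
t = (+0.03687, -0.31812, +0.98034) m
tr R = 2.747304; θ = arccos((tr R − 1)/2) = 0.508138 rad = 29.114°
axis k = ((R−Rᵀ)₃₂, (R−Rᵀ)₁₃, (R−Rᵀ)₂₁) / (2 sinθ) = (-0.661825, -0.661533, +0.352649)
rvec = θ·k = (-0.336298, -0.336150, +0.179194)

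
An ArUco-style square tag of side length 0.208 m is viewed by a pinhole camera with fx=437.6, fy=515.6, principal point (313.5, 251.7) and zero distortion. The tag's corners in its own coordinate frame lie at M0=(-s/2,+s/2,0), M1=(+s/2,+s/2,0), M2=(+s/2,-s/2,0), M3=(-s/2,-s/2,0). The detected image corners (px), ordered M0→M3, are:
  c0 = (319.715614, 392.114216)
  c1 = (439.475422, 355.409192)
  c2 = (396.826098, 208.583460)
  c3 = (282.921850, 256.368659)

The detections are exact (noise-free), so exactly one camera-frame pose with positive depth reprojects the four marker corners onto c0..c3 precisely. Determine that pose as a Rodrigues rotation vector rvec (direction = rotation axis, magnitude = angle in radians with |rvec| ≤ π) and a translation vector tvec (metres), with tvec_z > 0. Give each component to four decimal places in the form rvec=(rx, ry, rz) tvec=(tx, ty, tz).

rvec=(-0.0259, 0.3107, -0.3230) tvec=(0.0723, 0.0727, 0.7267)

Intrinsics K: fx=437.6, fy=515.6, cx=313.5, cy=251.7
Marker side s = 0.208 m; corners in marker frame (Z=0):
  M0 = (-0.1040, +0.1040, 0)
  M1 = (+0.1040, +0.1040, 0)
  M2 = (+0.1040, -0.1040, 0)
  M3 = (-0.1040, -0.1040, 0)
Detected image corners:
  c0 = (319.715614, 392.114216) px
  c1 = (439.475422, 355.409192) px
  c2 = (396.826098, 208.583460) px
  c3 = (282.921850, 256.368659) px
Planar DLT: solve 8×8 A·h = b for H (H[2,2]=1):
  H  [+414.89833 +153.54824 +357.04676]
  H  [-326.95011 +647.10018 +303.26232]
  H  [-0.40765 -0.10236 +1.00000]
B = K⁻¹H; ‖b₁‖=1.376047, ‖b₂‖=1.376047; λ = 2/(‖b₁‖+‖b₂‖) = 0.726720, sign → tz>0 ⇒ λ=+0.726720
r₁ = λ·B[:,0] = (+0.90125,-0.31621,-0.29624); r₂ = λ·B[:,1] = (+0.30829,+0.94838,-0.07439)
r₃ = r₁×r₂ = (+0.30447,-0.02429,+0.95221); SVD([r₁ r₂ r₃]) → R = UVᵀ:
  R  [+0.90125 +0.30829 +0.30447]
  R  [-0.31621 +0.94838 -0.02429]
  R  [-0.29624 -0.07439 +0.95221]
t = (+0.07232, +0.07268, +0.72672) m
tr R = 2.801841; θ = arccos((tr R − 1)/2) = 0.448911 rad = 25.721°
axis k = ((R−Rᵀ)₃₂, (R−Rᵀ)₁₃, (R−Rᵀ)₂₁) / (2 sinθ) = (-0.057727, +0.692097, -0.719493)
rvec = θ·k = (-0.025914, +0.310690, -0.322988)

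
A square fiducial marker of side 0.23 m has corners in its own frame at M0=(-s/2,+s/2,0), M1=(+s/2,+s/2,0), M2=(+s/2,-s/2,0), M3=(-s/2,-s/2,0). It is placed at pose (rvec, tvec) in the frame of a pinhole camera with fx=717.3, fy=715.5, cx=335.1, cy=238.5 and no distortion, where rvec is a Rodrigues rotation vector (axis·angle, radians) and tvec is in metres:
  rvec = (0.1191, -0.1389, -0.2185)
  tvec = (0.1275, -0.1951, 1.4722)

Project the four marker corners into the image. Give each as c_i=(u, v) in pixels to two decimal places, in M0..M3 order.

c0=(354.66, 210.38) c1=(460.49, 186.39) c2=(439.84, 76.89) c3=(331.36, 99.22)

Intrinsics K: fx=717.3, fy=715.5, cx=335.1, cy=238.5
Marker side s = 0.23 m; corners in marker frame (Z=0):
  M0 = (-0.1150, +0.1150, 0)
  M1 = (+0.1150, +0.1150, 0)
  M2 = (+0.1150, -0.1150, 0)
  M3 = (-0.1150, -0.1150, 0)
rvec = (0.1191, -0.1389, -0.2185), |rvec| = θ = 0.28499 rad = 16.329°
Rodrigues: sinθ=0.28115, 1−cosθ=0.04034; R = I + sinθ·[k]× + (1−cosθ)·[k]×²:
    [+0.96671 +0.20734 -0.14995]
    [-0.22377 +0.96925 -0.10242]
    [+0.12410 +0.13257 +0.98337]
t = (0.1275, -0.1951, 1.4722) m
M0: Pc = R·M0+t = (+0.04017, -0.05790, +1.47317); u = 717.3·(+0.04017)/1.47317 + 335.1 = 354.6603, v = 715.5·(-0.05790)/1.47317 + 238.5 = 210.3772
M1: Pc = R·M1+t = (+0.26252, -0.10937, +1.50172); u = 717.3·(+0.26252)/1.50172 + 335.1 = 460.4913, v = 715.5·(-0.10937)/1.50172 + 238.5 = 186.3900
M2: Pc = R·M2+t = (+0.21483, -0.33230, +1.47123); u = 717.3·(+0.21483)/1.47123 + 335.1 = 439.8397, v = 715.5·(-0.33230)/1.47123 + 238.5 = 76.8945
M3: Pc = R·M3+t = (-0.00752, -0.28083, +1.44268); u = 717.3·(-0.00752)/1.44268 + 335.1 = 331.3633, v = 715.5·(-0.28083)/1.44268 + 238.5 = 99.2222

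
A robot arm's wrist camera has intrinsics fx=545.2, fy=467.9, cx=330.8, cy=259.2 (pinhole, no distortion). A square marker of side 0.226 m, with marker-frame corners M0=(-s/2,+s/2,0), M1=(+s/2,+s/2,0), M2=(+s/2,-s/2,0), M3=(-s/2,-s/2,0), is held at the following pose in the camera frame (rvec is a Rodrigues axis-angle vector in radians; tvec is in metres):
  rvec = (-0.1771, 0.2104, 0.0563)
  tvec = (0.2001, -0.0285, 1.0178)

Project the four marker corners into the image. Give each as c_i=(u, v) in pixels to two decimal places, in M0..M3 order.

Intrinsics K: fx=545.2, fy=467.9, cx=330.8, cy=259.2
Marker side s = 0.226 m; corners in marker frame (Z=0):
  M0 = (-0.1130, +0.1130, 0)
  M1 = (+0.1130, +0.1130, 0)
  M2 = (+0.1130, -0.1130, 0)
  M3 = (-0.1130, -0.1130, 0)
rvec = (-0.1771, 0.2104, 0.0563), |rvec| = θ = 0.28072 rad = 16.084°
Rodrigues: sinθ=0.27705, 1−cosθ=0.03914; R = I + sinθ·[k]× + (1−cosθ)·[k]×²:
    [+0.97644 -0.07407 +0.20269]
    [+0.03705 +0.98285 +0.18067]
    [-0.21260 -0.16890 +0.96243]
t = (0.2001, -0.0285, 1.0178) m
M0: Pc = R·M0+t = (+0.08139, +0.07837, +1.02274); u = 545.2·(+0.08139)/1.02274 + 330.8 = 374.1886, v = 467.9·(+0.07837)/1.02274 + 259.2 = 295.0561
M1: Pc = R·M1+t = (+0.30207, +0.08675, +0.97469); u = 545.2·(+0.30207)/0.97469 + 330.8 = 499.7634, v = 467.9·(+0.08675)/0.97469 + 259.2 = 300.8437
M2: Pc = R·M2+t = (+0.31881, -0.13537, +1.01286); u = 545.2·(+0.31881)/1.01286 + 330.8 = 502.4067, v = 467.9·(-0.13537)/1.01286 + 259.2 = 196.6626
M3: Pc = R·M3+t = (+0.09813, -0.14375, +1.06091); u = 545.2·(+0.09813)/1.06091 + 330.8 = 381.2304, v = 467.9·(-0.14375)/1.06091 + 259.2 = 195.8015

c0=(374.19, 295.06) c1=(499.76, 300.84) c2=(502.41, 196.66) c3=(381.23, 195.80)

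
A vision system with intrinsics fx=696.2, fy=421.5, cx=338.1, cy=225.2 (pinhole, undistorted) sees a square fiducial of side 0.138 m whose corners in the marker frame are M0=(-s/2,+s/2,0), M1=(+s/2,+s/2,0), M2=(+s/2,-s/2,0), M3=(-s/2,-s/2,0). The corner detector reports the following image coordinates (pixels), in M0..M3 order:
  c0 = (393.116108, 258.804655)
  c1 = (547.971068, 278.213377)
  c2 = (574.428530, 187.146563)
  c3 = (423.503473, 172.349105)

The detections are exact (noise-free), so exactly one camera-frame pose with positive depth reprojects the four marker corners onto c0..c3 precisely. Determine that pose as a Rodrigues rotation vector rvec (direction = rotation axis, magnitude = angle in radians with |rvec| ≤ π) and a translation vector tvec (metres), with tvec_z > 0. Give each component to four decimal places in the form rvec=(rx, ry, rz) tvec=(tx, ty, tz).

Intrinsics K: fx=696.2, fy=421.5, cx=338.1, cy=225.2
Marker side s = 0.138 m; corners in marker frame (Z=0):
  M0 = (-0.0690, +0.0690, 0)
  M1 = (+0.0690, +0.0690, 0)
  M2 = (+0.0690, -0.0690, 0)
  M3 = (-0.0690, -0.0690, 0)
Detected image corners:
  c0 = (393.116108, 258.804655) px
  c1 = (547.971068, 278.213377) px
  c2 = (574.428530, 187.146563) px
  c3 = (423.503473, 172.349105) px
Planar DLT: solve 8×8 A·h = b for H (H[2,2]=1):
  H  [+948.27233 -326.20333 +483.26310]
  H  [+49.95873 +587.37206 +223.17686]
  H  [-0.32879 -0.24738 +1.00000]
B = K⁻¹H; ‖b₁‖=1.584409, ‖b₂‖=1.584409; λ = 2/(‖b₁‖+‖b₂‖) = 0.631150, sign → tz>0 ⇒ λ=+0.631150
r₁ = λ·B[:,0] = (+0.96045,+0.18568,-0.20752); r₂ = λ·B[:,1] = (-0.21990,+0.96295,-0.15614)
r₃ = r₁×r₂ = (+0.17084,+0.19559,+0.96569); SVD([r₁ r₂ r₃]) → R = UVᵀ:
  R  [+0.96045 -0.21990 +0.17084]
  R  [+0.18568 +0.96295 +0.19559]
  R  [-0.20752 -0.15614 +0.96569]
t = (+0.13160, -0.00303, +0.63115) m
tr R = 2.889085; θ = arccos((tr R − 1)/2) = 0.334598 rad = 19.171°
axis k = ((R−Rᵀ)₃₂, (R−Rᵀ)₁₃, (R−Rᵀ)₂₁) / (2 sinθ) = (-0.535538, +0.576073, +0.617527)
rvec = θ·k = (-0.179190, +0.192753, +0.206623)

rvec=(-0.1792, 0.1928, 0.2066) tvec=(0.1316, -0.0030, 0.6312)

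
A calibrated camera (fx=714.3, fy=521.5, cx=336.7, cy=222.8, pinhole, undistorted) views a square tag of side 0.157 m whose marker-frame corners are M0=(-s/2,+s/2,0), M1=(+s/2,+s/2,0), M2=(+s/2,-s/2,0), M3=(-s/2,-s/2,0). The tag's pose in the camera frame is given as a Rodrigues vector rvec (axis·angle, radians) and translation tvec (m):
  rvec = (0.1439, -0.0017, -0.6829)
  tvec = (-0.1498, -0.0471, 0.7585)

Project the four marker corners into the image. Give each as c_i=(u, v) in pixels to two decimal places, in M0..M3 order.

Intrinsics K: fx=714.3, fy=521.5, cx=336.7, cy=222.8
Marker side s = 0.157 m; corners in marker frame (Z=0):
  M0 = (-0.0785, +0.0785, 0)
  M1 = (+0.0785, +0.0785, 0)
  M2 = (+0.0785, -0.0785, 0)
  M3 = (-0.0785, -0.0785, 0)
rvec = (0.1439, -0.0017, -0.6829), |rvec| = θ = 0.69790 rad = 39.987°
Rodrigues: sinθ=0.64261, 1−cosθ=0.23381; R = I + sinθ·[k]× + (1−cosθ)·[k]×²:
    [+0.77613 +0.62868 -0.04874]
    [-0.62892 +0.76620 -0.13194]
    [-0.04561 +0.13306 +0.99006]
t = (-0.1498, -0.0471, 0.7585) m
M0: Pc = R·M0+t = (-0.16138, +0.06242, +0.77253); u = 714.3·(-0.16138)/0.77253 + 336.7 = 187.4878, v = 521.5·(+0.06242)/0.77253 + 222.8 = 264.9347
M1: Pc = R·M1+t = (-0.03952, -0.03632, +0.76536); u = 714.3·(-0.03952)/0.76536 + 336.7 = 299.8149, v = 521.5·(-0.03632)/0.76536 + 222.8 = 198.0501
M2: Pc = R·M2+t = (-0.13822, -0.15662, +0.74447); u = 714.3·(-0.13822)/0.74447 + 336.7 = 204.0776, v = 521.5·(-0.15662)/0.74447 + 222.8 = 113.0913
M3: Pc = R·M3+t = (-0.26008, -0.05788, +0.75164); u = 714.3·(-0.26008)/0.75164 + 336.7 = 89.5406, v = 521.5·(-0.05788)/0.75164 + 222.8 = 182.6441

c0=(187.49, 264.93) c1=(299.81, 198.05) c2=(204.08, 113.09) c3=(89.54, 182.64)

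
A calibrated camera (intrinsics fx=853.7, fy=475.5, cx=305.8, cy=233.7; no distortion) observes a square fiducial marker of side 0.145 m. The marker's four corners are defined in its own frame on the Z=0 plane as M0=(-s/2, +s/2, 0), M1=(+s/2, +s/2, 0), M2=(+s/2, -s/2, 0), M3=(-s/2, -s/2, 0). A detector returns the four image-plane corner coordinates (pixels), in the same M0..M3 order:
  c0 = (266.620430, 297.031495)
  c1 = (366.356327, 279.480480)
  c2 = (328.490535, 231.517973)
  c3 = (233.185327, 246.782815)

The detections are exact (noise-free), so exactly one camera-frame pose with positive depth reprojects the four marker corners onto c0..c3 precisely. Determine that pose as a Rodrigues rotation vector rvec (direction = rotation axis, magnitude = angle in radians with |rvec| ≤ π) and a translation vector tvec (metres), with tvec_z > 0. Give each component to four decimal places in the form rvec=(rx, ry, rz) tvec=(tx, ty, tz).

Intrinsics K: fx=853.7, fy=475.5, cx=305.8, cy=233.7
Marker side s = 0.145 m; corners in marker frame (Z=0):
  M0 = (-0.0725, +0.0725, 0)
  M1 = (+0.0725, +0.0725, 0)
  M2 = (+0.0725, -0.0725, 0)
  M3 = (-0.0725, -0.0725, 0)
Detected image corners:
  c0 = (266.620430, 297.031495) px
  c1 = (366.356327, 279.480480) px
  c2 = (328.490535, 231.517973) px
  c3 = (233.185327, 246.782815) px
Planar DLT: solve 8×8 A·h = b for H (H[2,2]=1):
  H  [+729.72097 +131.44420 +298.84880]
  H  [-62.08942 +237.33304 +262.90526]
  H  [+0.19283 -0.38383 +1.00000]
B = K⁻¹H; ‖b₁‖=0.839817, ‖b₂‖=0.839817; λ = 2/(‖b₁‖+‖b₂‖) = 1.190735, sign → tz>0 ⇒ λ=+1.190735
r₁ = λ·B[:,0] = (+0.93556,-0.26833,+0.22961); r₂ = λ·B[:,1] = (+0.34705,+0.81895,-0.45703)
r₃ = r₁×r₂ = (-0.06540,+0.50727,+0.85930); SVD([r₁ r₂ r₃]) → R = UVᵀ:
  R  [+0.93556 +0.34705 -0.06540]
  R  [-0.26833 +0.81895 +0.50727]
  R  [+0.22961 -0.45703 +0.85930]
t = (-0.00970, +0.07314, +1.19074) m
tr R = 2.613814; θ = arccos((tr R − 1)/2) = 0.631900 rad = 36.205°
axis k = ((R−Rᵀ)₃₂, (R−Rᵀ)₁₃, (R−Rᵀ)₂₁) / (2 sinθ) = (-0.816268, -0.249718, -0.520910)
rvec = θ·k = (-0.515800, -0.157797, -0.329163)

rvec=(-0.5158, -0.1578, -0.3292) tvec=(-0.0097, 0.0731, 1.1907)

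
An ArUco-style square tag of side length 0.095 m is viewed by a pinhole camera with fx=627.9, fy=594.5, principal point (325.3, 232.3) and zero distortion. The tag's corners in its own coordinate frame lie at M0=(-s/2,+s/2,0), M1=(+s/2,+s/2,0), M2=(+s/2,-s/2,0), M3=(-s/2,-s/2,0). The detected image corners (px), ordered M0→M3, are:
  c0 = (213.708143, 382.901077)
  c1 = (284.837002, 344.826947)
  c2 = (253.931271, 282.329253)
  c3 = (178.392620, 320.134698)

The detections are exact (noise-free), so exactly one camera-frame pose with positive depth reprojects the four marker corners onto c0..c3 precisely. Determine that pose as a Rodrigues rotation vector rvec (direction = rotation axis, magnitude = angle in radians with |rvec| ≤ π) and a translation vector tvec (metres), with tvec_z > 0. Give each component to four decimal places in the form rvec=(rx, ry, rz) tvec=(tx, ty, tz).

rvec=(0.3016, -0.3282, -0.4271) tvec=(-0.1064, 0.1234, 0.7290)

Intrinsics K: fx=627.9, fy=594.5, cx=325.3, cy=232.3
Marker side s = 0.095 m; corners in marker frame (Z=0):
  M0 = (-0.0475, +0.0475, 0)
  M1 = (+0.0475, +0.0475, 0)
  M2 = (+0.0475, -0.0475, 0)
  M3 = (-0.0475, -0.0475, 0)
Detected image corners:
  c0 = (213.708143, 382.901077) px
  c1 = (284.837002, 344.826947) px
  c2 = (253.931271, 282.329253) px
  c3 = (178.392620, 320.134698) px
Planar DLT: solve 8×8 A·h = b for H (H[2,2]=1):
  H  [+849.72348 +460.10573 +233.68168]
  H  [-287.48157 +819.22735 +332.96028]
  H  [+0.33654 +0.48103 +1.00000]
B = K⁻¹H; ‖b₁‖=1.371654, ‖b₂‖=1.371654; λ = 2/(‖b₁‖+‖b₂‖) = 0.729047, sign → tz>0 ⇒ λ=+0.729047
r₁ = λ·B[:,0] = (+0.85949,-0.44842,+0.24536); r₂ = λ·B[:,1] = (+0.35254,+0.86760,+0.35069)
r₃ = r₁×r₂ = (-0.37013,-0.21492,+0.90378); SVD([r₁ r₂ r₃]) → R = UVᵀ:
  R  [+0.85949 +0.35254 -0.37013]
  R  [-0.44842 +0.86760 -0.21492]
  R  [+0.24536 +0.35069 +0.90378]
t = (-0.10638, +0.12344, +0.72905) m
tr R = 2.630869; θ = arccos((tr R − 1)/2) = 0.617317 rad = 35.370°
axis k = ((R−Rᵀ)₃₂, (R−Rᵀ)₁₃, (R−Rᵀ)₂₁) / (2 sinθ) = (+0.488567, -0.531644, -0.691850)
rvec = θ·k = (+0.301600, -0.328193, -0.427091)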